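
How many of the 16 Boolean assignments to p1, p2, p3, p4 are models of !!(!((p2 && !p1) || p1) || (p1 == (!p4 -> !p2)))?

12

Initial set: {!!(!((p2 && !p1) || p1) || (p1 == (!p4 -> !p2)))}.
!!(!((p2 && !p1) || p1) || (p1 == (!p4 -> !p2))): drop double negation, giving (!((p2 && !p1) || p1) || (p1 == (!p4 -> !p2))).
(!((p2 && !p1) || p1) || (p1 == (!p4 -> !p2))): β-rule — branch into !((p2 && !p1) || p1)  //  (p1 == (!p4 -> !p2)).
  branch 1 (add !((p2 && !p1) || p1)):
    !((p2 && !p1) || p1): α-rule — add !(p2 && !p1), !p1.
    !(p2 && !p1): β-rule — branch into !p2  //  !!p1.
      branch 1.1 (add !p2):
        ○ open, literals {p1=false, p2=false}.
      branch 1.2 (add !!p1):
        × closes — contains both p1 and !p1.
  branch 2 (add (p1 == (!p4 -> !p2))):
    (p1 == (!p4 -> !p2)): β-rule — branch into p1, (!p4 -> !p2)  //  !p1, !(!p4 -> !p2).
      branch 2.1 (add p1, (!p4 -> !p2)):
        (!p4 -> !p2): β-rule — branch into !!p4  //  !p2.
          branch 2.1.1 (add !!p4):
            ○ open, literals {p1=true, p4=true}.
          branch 2.1.2 (add !p2):
            ○ open, literals {p1=true, p2=false}.
      branch 2.2 (add !p1, !(!p4 -> !p2)):
        !(!p4 -> !p2): α-rule — add !p4, !!p2.
        ○ open, literals {p1=false, p2=true, p4=false}.
1 branch closed, 4 open.
Each open branch fixes some atoms; the unmentioned ones are free. Counting distinct full assignments: branch {p1=false, p2=false} (p3, p4) contributes 4 new; branch {p1=true, p4=true} (p2, p3) contributes 4 new; branch {p1=true, p2=false} (p3, p4) contributes 2 new; branch {p1=false, p2=true, p4=false} (p3) contributes 2 new. Total: 12.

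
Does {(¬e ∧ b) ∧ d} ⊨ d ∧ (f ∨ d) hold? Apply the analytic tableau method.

Initial set: {T ((¬e ∧ b) ∧ d); F (d ∧ (f ∨ d))}.
T ((¬e ∧ b) ∧ d): α-rule — add T (¬e ∧ b), T d.
T (¬e ∧ b): α-rule — add T ¬e, T b.
F (d ∧ (f ∨ d)): β-rule — branch into F d  //  F (f ∨ d).
  branch 1 (add F d):
    × closes — contains both d and ¬d.
  branch 2 (add F (f ∨ d)):
    F (f ∨ d): α-rule — add F f, F d.
    × closes — contains both d and ¬d.
All 2 branches close.
Every branch closed, so the premises entail the conclusion.

Yes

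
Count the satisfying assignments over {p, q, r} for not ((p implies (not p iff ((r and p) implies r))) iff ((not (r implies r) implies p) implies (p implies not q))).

2

Initial set: {not ((p implies (not p iff ((r and p) implies r))) iff ((not (r implies r) implies p) implies (p implies not q)))}.
not ((p implies (not p iff ((r and p) implies r))) iff ((not (r implies r) implies p) implies (p implies not q))): β-rule — branch into (p implies (not p iff ((r and p) implies r))), not ((not (r implies r) implies p) implies (p implies not q))  //  not (p implies (not p iff ((r and p) implies r))), ((not (r implies r) implies p) implies (p implies not q)).
  branch 1 (add (p implies (not p iff ((r and p) implies r))), not ((not (r implies r) implies p) implies (p implies not q))):
    not ((not (r implies r) implies p) implies (p implies not q)): α-rule — add (not (r implies r) implies p), not (p implies not q).
    not (p implies not q): α-rule — add p, not not q.
    (p implies (not p iff ((r and p) implies r))): β-rule — branch into not p  //  (not p iff ((r and p) implies r)).
      branch 1.1 (add not p):
        × closes — contains both p and not p.
      branch 1.2 (add (not p iff ((r and p) implies r))):
        (not (r implies r) implies p): β-rule — branch into not not (r implies r)  //  p.
          branch 1.2.1 (add not not (r implies r)):
            (not p iff ((r and p) implies r)): β-rule — branch into not p, ((r and p) implies r)  //  not not p, not ((r and p) implies r).
              branch 1.2.1.1 (add not p, ((r and p) implies r)):
                × closes — contains both p and not p.
              branch 1.2.1.2 (add not not p, not ((r and p) implies r)):
                not ((r and p) implies r): α-rule — add (r and p), not r.
                (r and p): α-rule — add r, p.
                × closes — contains both r and not r.
          branch 1.2.2 (add p):
            (not p iff ((r and p) implies r)): β-rule — branch into not p, ((r and p) implies r)  //  not not p, not ((r and p) implies r).
              branch 1.2.2.1 (add not p, ((r and p) implies r)):
                × closes — contains both p and not p.
              branch 1.2.2.2 (add not not p, not ((r and p) implies r)):
                not ((r and p) implies r): α-rule — add (r and p), not r.
                (r and p): α-rule — add r, p.
                × closes — contains both r and not r.
  branch 2 (add not (p implies (not p iff ((r and p) implies r))), ((not (r implies r) implies p) implies (p implies not q))):
    not (p implies (not p iff ((r and p) implies r))): α-rule — add p, not (not p iff ((r and p) implies r)).
    ((not (r implies r) implies p) implies (p implies not q)): β-rule — branch into not (not (r implies r) implies p)  //  (p implies not q).
      branch 2.1 (add not (not (r implies r) implies p)):
        not (not (r implies r) implies p): α-rule — add not (r implies r), not p.
        × closes — contains both p and not p.
      branch 2.2 (add (p implies not q)):
        not (not p iff ((r and p) implies r)): β-rule — branch into not p, not ((r and p) implies r)  //  not not p, ((r and p) implies r).
          branch 2.2.1 (add not p, not ((r and p) implies r)):
            × closes — contains both p and not p.
          branch 2.2.2 (add not not p, ((r and p) implies r)):
            (p implies not q): β-rule — branch into not p  //  not q.
              branch 2.2.2.1 (add not p):
                × closes — contains both p and not p.
              branch 2.2.2.2 (add not q):
                ((r and p) implies r): β-rule — branch into not (r and p)  //  r.
                  branch 2.2.2.2.1 (add not (r and p)):
                    not (r and p): β-rule — branch into not r  //  not p.
                      branch 2.2.2.2.1.1 (add not r):
                        ○ open, literals {p=1, q=0, r=0}.
                      branch 2.2.2.2.1.2 (add not p):
                        × closes — contains both p and not p.
                  branch 2.2.2.2.2 (add r):
                    ○ open, literals {p=1, q=0, r=1}.
9 branches closed, 2 open.
Each open branch fixes some atoms; the unmentioned ones are free. Counting distinct full assignments: branch {p=1, q=0, r=0} (none free) contributes 1 new; branch {p=1, q=0, r=1} (none free) contributes 1 new. Total: 2.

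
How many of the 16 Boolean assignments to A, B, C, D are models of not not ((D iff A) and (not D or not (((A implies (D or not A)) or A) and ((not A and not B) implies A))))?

Initial set: {not not ((D iff A) and (not D or not (((A implies (D or not A)) or A) and ((not A and not B) implies A))))}.
not not ((D iff A) and (not D or not (((A implies (D or not A)) or A) and ((not A and not B) implies A)))): drop double negation, giving ((D iff A) and (not D or not (((A implies (D or not A)) or A) and ((not A and not B) implies A)))).
((D iff A) and (not D or not (((A implies (D or not A)) or A) and ((not A and not B) implies A)))): α-rule — add (D iff A), (not D or not (((A implies (D or not A)) or A) and ((not A and not B) implies A))).
(D iff A): β-rule — branch into D, A  //  not D, not A.
  branch 1 (add D, A):
    (not D or not (((A implies (D or not A)) or A) and ((not A and not B) implies A))): β-rule — branch into not D  //  not (((A implies (D or not A)) or A) and ((not A and not B) implies A)).
      branch 1.1 (add not D):
        × closes — contains both D and not D.
      branch 1.2 (add not (((A implies (D or not A)) or A) and ((not A and not B) implies A))):
        not (((A implies (D or not A)) or A) and ((not A and not B) implies A)): β-rule — branch into not ((A implies (D or not A)) or A)  //  not ((not A and not B) implies A).
          branch 1.2.1 (add not ((A implies (D or not A)) or A)):
            not ((A implies (D or not A)) or A): α-rule — add not (A implies (D or not A)), not A.
            × closes — contains both A and not A.
          branch 1.2.2 (add not ((not A and not B) implies A)):
            not ((not A and not B) implies A): α-rule — add (not A and not B), not A.
            × closes — contains both A and not A.
  branch 2 (add not D, not A):
    (not D or not (((A implies (D or not A)) or A) and ((not A and not B) implies A))): β-rule — branch into not D  //  not (((A implies (D or not A)) or A) and ((not A and not B) implies A)).
      branch 2.1 (add not D):
        ○ open, literals {A=F, D=F}.
      branch 2.2 (add not (((A implies (D or not A)) or A) and ((not A and not B) implies A))):
        not (((A implies (D or not A)) or A) and ((not A and not B) implies A)): β-rule — branch into not ((A implies (D or not A)) or A)  //  not ((not A and not B) implies A).
          branch 2.2.1 (add not ((A implies (D or not A)) or A)):
            not ((A implies (D or not A)) or A): α-rule — add not (A implies (D or not A)), not A.
            not (A implies (D or not A)): α-rule — add A, not (D or not A).
            × closes — contains both A and not A.
          branch 2.2.2 (add not ((not A and not B) implies A)):
            not ((not A and not B) implies A): α-rule — add (not A and not B), not A.
            (not A and not B): α-rule — add not A, not B.
            ○ open, literals {A=F, B=F, D=F}.
4 branches closed, 2 open.
Each open branch fixes some atoms; the unmentioned ones are free. Counting distinct full assignments: branch {A=F, D=F} (B, C) contributes 4 new; branch {A=F, B=F, D=F} (C) contributes 0 new. Total: 4.

4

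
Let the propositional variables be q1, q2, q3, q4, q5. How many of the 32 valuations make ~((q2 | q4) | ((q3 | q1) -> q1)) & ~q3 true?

0

Initial set: {T (~((q2 | q4) | ((q3 | q1) -> q1)) & ~q3)}.
T (~((q2 | q4) | ((q3 | q1) -> q1)) & ~q3): α-rule — add T ~((q2 | q4) | ((q3 | q1) -> q1)), T ~q3.
T ~((q2 | q4) | ((q3 | q1) -> q1)): α-rule — add F (q2 | q4), F ((q3 | q1) -> q1).
F (q2 | q4): α-rule — add F q2, F q4.
F ((q3 | q1) -> q1): α-rule — add T (q3 | q1), F q1.
T (q3 | q1): β-rule — branch into T q3  //  T q1.
  branch 1 (add T q3):
    × closes — contains both q3 and ~q3.
  branch 2 (add T q1):
    × closes — contains both q1 and ~q1.
All 2 branches close.
No open branches: the formula has 0 satisfying assignments.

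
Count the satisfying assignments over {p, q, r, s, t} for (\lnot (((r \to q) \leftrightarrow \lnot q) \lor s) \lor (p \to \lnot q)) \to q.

16

Initial set: {((\lnot (((r \to q) \leftrightarrow \lnot q) \lor s) \lor (p \to \lnot q)) \to q)}.
((\lnot (((r \to q) \leftrightarrow \lnot q) \lor s) \lor (p \to \lnot q)) \to q): β-rule — branch into \lnot (\lnot (((r \to q) \leftrightarrow \lnot q) \lor s) \lor (p \to \lnot q))  //  q.
  branch 1 (add \lnot (\lnot (((r \to q) \leftrightarrow \lnot q) \lor s) \lor (p \to \lnot q))):
    \lnot (\lnot (((r \to q) \leftrightarrow \lnot q) \lor s) \lor (p \to \lnot q)): α-rule — add \lnot \lnot (((r \to q) \leftrightarrow \lnot q) \lor s), \lnot (p \to \lnot q).
    \lnot (p \to \lnot q): α-rule — add p, \lnot \lnot q.
    \lnot \lnot (((r \to q) \leftrightarrow \lnot q) \lor s): β-rule — branch into ((r \to q) \leftrightarrow \lnot q)  //  s.
      branch 1.1 (add ((r \to q) \leftrightarrow \lnot q)):
        ((r \to q) \leftrightarrow \lnot q): β-rule — branch into (r \to q), \lnot q  //  \lnot (r \to q), \lnot \lnot q.
          branch 1.1.1 (add (r \to q), \lnot q):
            × closes — contains both q and \lnot q.
          branch 1.1.2 (add \lnot (r \to q), \lnot \lnot q):
            \lnot (r \to q): α-rule — add r, \lnot q.
            × closes — contains both q and \lnot q.
      branch 1.2 (add s):
        ○ open, literals {p=1, q=1, s=1}.
  branch 2 (add q):
    ○ open, literals {q=1}.
2 branches closed, 2 open.
Each open branch fixes some atoms; the unmentioned ones are free. Counting distinct full assignments: branch {p=1, q=1, s=1} (r, t) contributes 4 new; branch {q=1} (p, r, s, t) contributes 12 new. Total: 16.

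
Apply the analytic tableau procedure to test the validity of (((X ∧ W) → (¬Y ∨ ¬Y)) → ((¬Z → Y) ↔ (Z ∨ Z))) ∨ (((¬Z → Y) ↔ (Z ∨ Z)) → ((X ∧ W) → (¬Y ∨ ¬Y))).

Valid

Assume the negation and expand:
Initial set: {¬((((X ∧ W) → (¬Y ∨ ¬Y)) → ((¬Z → Y) ↔ (Z ∨ Z))) ∨ (((¬Z → Y) ↔ (Z ∨ Z)) → ((X ∧ W) → (¬Y ∨ ¬Y))))}.
¬((((X ∧ W) → (¬Y ∨ ¬Y)) → ((¬Z → Y) ↔ (Z ∨ Z))) ∨ (((¬Z → Y) ↔ (Z ∨ Z)) → ((X ∧ W) → (¬Y ∨ ¬Y)))): α-rule — add ¬(((X ∧ W) → (¬Y ∨ ¬Y)) → ((¬Z → Y) ↔ (Z ∨ Z))), ¬(((¬Z → Y) ↔ (Z ∨ Z)) → ((X ∧ W) → (¬Y ∨ ¬Y))).
¬(((X ∧ W) → (¬Y ∨ ¬Y)) → ((¬Z → Y) ↔ (Z ∨ Z))): α-rule — add ((X ∧ W) → (¬Y ∨ ¬Y)), ¬((¬Z → Y) ↔ (Z ∨ Z)).
¬(((¬Z → Y) ↔ (Z ∨ Z)) → ((X ∧ W) → (¬Y ∨ ¬Y))): α-rule — add ((¬Z → Y) ↔ (Z ∨ Z)), ¬((X ∧ W) → (¬Y ∨ ¬Y)).
¬((X ∧ W) → (¬Y ∨ ¬Y)): α-rule — add (X ∧ W), ¬(¬Y ∨ ¬Y).
(X ∧ W): α-rule — add X, W.
¬(¬Y ∨ ¬Y): α-rule — add ¬¬Y, ¬¬Y.
((X ∧ W) → (¬Y ∨ ¬Y)): β-rule — branch into ¬(X ∧ W)  //  (¬Y ∨ ¬Y).
  branch 1 (add ¬(X ∧ W)):
    ¬((¬Z → Y) ↔ (Z ∨ Z)): β-rule — branch into (¬Z → Y), ¬(Z ∨ Z)  //  ¬(¬Z → Y), (Z ∨ Z).
      branch 1.1 (add (¬Z → Y), ¬(Z ∨ Z)):
        ¬(Z ∨ Z): α-rule — add ¬Z, ¬Z.
        ((¬Z → Y) ↔ (Z ∨ Z)): β-rule — branch into (¬Z → Y), (Z ∨ Z)  //  ¬(¬Z → Y), ¬(Z ∨ Z).
          branch 1.1.1 (add (¬Z → Y), (Z ∨ Z)):
            ¬(X ∧ W): β-rule — branch into ¬X  //  ¬W.
              branch 1.1.1.1 (add ¬X):
                × closes — contains both X and ¬X.
              branch 1.1.1.2 (add ¬W):
                × closes — contains both W and ¬W.
          branch 1.1.2 (add ¬(¬Z → Y), ¬(Z ∨ Z)):
            ¬(¬Z → Y): α-rule — add ¬Z, ¬Y.
            × closes — contains both Y and ¬Y.
      branch 1.2 (add ¬(¬Z → Y), (Z ∨ Z)):
        ¬(¬Z → Y): α-rule — add ¬Z, ¬Y.
        × closes — contains both Y and ¬Y.
  branch 2 (add (¬Y ∨ ¬Y)):
    ¬((¬Z → Y) ↔ (Z ∨ Z)): β-rule — branch into (¬Z → Y), ¬(Z ∨ Z)  //  ¬(¬Z → Y), (Z ∨ Z).
      branch 2.1 (add (¬Z → Y), ¬(Z ∨ Z)):
        ¬(Z ∨ Z): α-rule — add ¬Z, ¬Z.
        ((¬Z → Y) ↔ (Z ∨ Z)): β-rule — branch into (¬Z → Y), (Z ∨ Z)  //  ¬(¬Z → Y), ¬(Z ∨ Z).
          branch 2.1.1 (add (¬Z → Y), (Z ∨ Z)):
            (¬Y ∨ ¬Y): β-rule — branch into ¬Y  //  ¬Y.
              branch 2.1.1.1 (add ¬Y):
                × closes — contains both Y and ¬Y.
              branch 2.1.1.2 (add ¬Y):
                × closes — contains both Y and ¬Y.
          branch 2.1.2 (add ¬(¬Z → Y), ¬(Z ∨ Z)):
            ¬(¬Z → Y): α-rule — add ¬Z, ¬Y.
            × closes — contains both Y and ¬Y.
      branch 2.2 (add ¬(¬Z → Y), (Z ∨ Z)):
        ¬(¬Z → Y): α-rule — add ¬Z, ¬Y.
        × closes — contains both Y and ¬Y.
All 8 branches close.
Every branch closed, so the negation is unsatisfiable and the formula is valid.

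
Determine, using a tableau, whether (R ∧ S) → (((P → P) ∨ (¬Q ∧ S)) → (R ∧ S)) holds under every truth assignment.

Valid

Assume the negation and expand:
Initial set: {F ((R ∧ S) → (((P → P) ∨ (¬Q ∧ S)) → (R ∧ S)))}.
F ((R ∧ S) → (((P → P) ∨ (¬Q ∧ S)) → (R ∧ S))): α-rule — add T (R ∧ S), F (((P → P) ∨ (¬Q ∧ S)) → (R ∧ S)).
T (R ∧ S): α-rule — add T R, T S.
F (((P → P) ∨ (¬Q ∧ S)) → (R ∧ S)): α-rule — add T ((P → P) ∨ (¬Q ∧ S)), F (R ∧ S).
T ((P → P) ∨ (¬Q ∧ S)): β-rule — branch into T (P → P)  //  T (¬Q ∧ S).
  branch 1 (add T (P → P)):
    F (R ∧ S): β-rule — branch into F R  //  F S.
      branch 1.1 (add F R):
        × closes — contains both R and ¬R.
      branch 1.2 (add F S):
        × closes — contains both S and ¬S.
  branch 2 (add T (¬Q ∧ S)):
    T (¬Q ∧ S): α-rule — add T ¬Q, T S.
    F (R ∧ S): β-rule — branch into F R  //  F S.
      branch 2.1 (add F R):
        × closes — contains both R and ¬R.
      branch 2.2 (add F S):
        × closes — contains both S and ¬S.
All 4 branches close.
Every branch closed, so the negation is unsatisfiable and the formula is valid.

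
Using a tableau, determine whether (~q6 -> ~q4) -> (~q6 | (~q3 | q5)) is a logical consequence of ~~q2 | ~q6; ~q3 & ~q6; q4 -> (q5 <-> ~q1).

Yes

Initial set: {(~~q2 | ~q6); (~q3 & ~q6); (q4 -> (q5 <-> ~q1)); ~((~q6 -> ~q4) -> (~q6 | (~q3 | q5)))}.
(~q3 & ~q6): α-rule — add ~q3, ~q6.
~((~q6 -> ~q4) -> (~q6 | (~q3 | q5))): α-rule — add (~q6 -> ~q4), ~(~q6 | (~q3 | q5)).
~(~q6 | (~q3 | q5)): α-rule — add ~~q6, ~(~q3 | q5).
× closes — contains both q6 and ~q6.
All 1 branch closes.
Every branch closed, so the premises entail the conclusion.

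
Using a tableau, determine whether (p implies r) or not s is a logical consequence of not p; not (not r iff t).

Yes

Initial set: {not p; not (not r iff t); not ((p implies r) or not s)}.
not ((p implies r) or not s): α-rule — add not (p implies r), not not s.
not (p implies r): α-rule — add p, not r.
× closes — contains both p and not p.
All 1 branch closes.
Every branch closed, so the premises entail the conclusion.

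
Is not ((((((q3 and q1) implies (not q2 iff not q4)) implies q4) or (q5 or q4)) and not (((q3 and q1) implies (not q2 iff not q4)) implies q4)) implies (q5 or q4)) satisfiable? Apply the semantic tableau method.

Initial set: {T not ((((((q3 and q1) implies (not q2 iff not q4)) implies q4) or (q5 or q4)) and not (((q3 and q1) implies (not q2 iff not q4)) implies q4)) implies (q5 or q4))}.
T not ((((((q3 and q1) implies (not q2 iff not q4)) implies q4) or (q5 or q4)) and not (((q3 and q1) implies (not q2 iff not q4)) implies q4)) implies (q5 or q4)): α-rule — add T (((((q3 and q1) implies (not q2 iff not q4)) implies q4) or (q5 or q4)) and not (((q3 and q1) implies (not q2 iff not q4)) implies q4)), F (q5 or q4).
T (((((q3 and q1) implies (not q2 iff not q4)) implies q4) or (q5 or q4)) and not (((q3 and q1) implies (not q2 iff not q4)) implies q4)): α-rule — add T ((((q3 and q1) implies (not q2 iff not q4)) implies q4) or (q5 or q4)), T not (((q3 and q1) implies (not q2 iff not q4)) implies q4).
F (q5 or q4): α-rule — add F q5, F q4.
T not (((q3 and q1) implies (not q2 iff not q4)) implies q4): α-rule — add T ((q3 and q1) implies (not q2 iff not q4)), F q4.
T ((((q3 and q1) implies (not q2 iff not q4)) implies q4) or (q5 or q4)): β-rule — branch into T (((q3 and q1) implies (not q2 iff not q4)) implies q4)  //  T (q5 or q4).
  branch 1 (add T (((q3 and q1) implies (not q2 iff not q4)) implies q4)):
    T ((q3 and q1) implies (not q2 iff not q4)): β-rule — branch into F (q3 and q1)  //  T (not q2 iff not q4).
      branch 1.1 (add F (q3 and q1)):
        T (((q3 and q1) implies (not q2 iff not q4)) implies q4): β-rule — branch into F ((q3 and q1) implies (not q2 iff not q4))  //  T q4.
          branch 1.1.1 (add F ((q3 and q1) implies (not q2 iff not q4))):
            F ((q3 and q1) implies (not q2 iff not q4)): α-rule — add T (q3 and q1), F (not q2 iff not q4).
            T (q3 and q1): α-rule — add T q3, T q1.
            F (q3 and q1): β-rule — branch into F q3  //  F q1.
              branch 1.1.1.1 (add F q3):
                × closes — contains both q3 and not q3.
              branch 1.1.1.2 (add F q1):
                × closes — contains both q1 and not q1.
          branch 1.1.2 (add T q4):
            × closes — contains both q4 and not q4.
      branch 1.2 (add T (not q2 iff not q4)):
        T (((q3 and q1) implies (not q2 iff not q4)) implies q4): β-rule — branch into F ((q3 and q1) implies (not q2 iff not q4))  //  T q4.
          branch 1.2.1 (add F ((q3 and q1) implies (not q2 iff not q4))):
            F ((q3 and q1) implies (not q2 iff not q4)): α-rule — add T (q3 and q1), F (not q2 iff not q4).
            T (q3 and q1): α-rule — add T q3, T q1.
            T (not q2 iff not q4): β-rule — branch into T not q2, T not q4  //  F not q2, F not q4.
              branch 1.2.1.1 (add T not q2, T not q4):
                F (not q2 iff not q4): β-rule — branch into T not q2, F not q4  //  F not q2, T not q4.
                  branch 1.2.1.1.1 (add T not q2, F not q4):
                    × closes — contains both q4 and not q4.
                  branch 1.2.1.1.2 (add F not q2, T not q4):
                    × closes — contains both q2 and not q2.
              branch 1.2.1.2 (add F not q2, F not q4):
                × closes — contains both q4 and not q4.
          branch 1.2.2 (add T q4):
            × closes — contains both q4 and not q4.
  branch 2 (add T (q5 or q4)):
    T ((q3 and q1) implies (not q2 iff not q4)): β-rule — branch into F (q3 and q1)  //  T (not q2 iff not q4).
      branch 2.1 (add F (q3 and q1)):
        T (q5 or q4): β-rule — branch into T q5  //  T q4.
          branch 2.1.1 (add T q5):
            × closes — contains both q5 and not q5.
          branch 2.1.2 (add T q4):
            × closes — contains both q4 and not q4.
      branch 2.2 (add T (not q2 iff not q4)):
        T (q5 or q4): β-rule — branch into T q5  //  T q4.
          branch 2.2.1 (add T q5):
            × closes — contains both q5 and not q5.
          branch 2.2.2 (add T q4):
            × closes — contains both q4 and not q4.
All 11 branches close.
Every branch closed; the formula is unsatisfiable.

Unsatisfiable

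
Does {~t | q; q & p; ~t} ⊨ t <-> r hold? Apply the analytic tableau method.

No

Initial set: {(~t | q); (q & p); ~t; ~(t <-> r)}.
(q & p): α-rule — add q, p.
(~t | q): β-rule — branch into ~t  //  q.
  branch 1 (add ~t):
    ~(t <-> r): β-rule — branch into t, ~r  //  ~t, r.
      branch 1.1 (add t, ~r):
        × closes — contains both t and ~t.
      branch 1.2 (add ~t, r):
        ○ open, literals {p=true, q=true, r=true, t=false}.
  branch 2 (add q):
    ~(t <-> r): β-rule — branch into t, ~r  //  ~t, r.
      branch 2.1 (add t, ~r):
        × closes — contains both t and ~t.
      branch 2.2 (add ~t, r):
        ○ open, literals {p=true, q=true, r=true, t=false}.
2 branches closed, 2 open.
An open branch gives a countermodel: p=true, q=true, r=true, t=false (unmentioned atoms arbitrary); the premises hold there but the conclusion fails.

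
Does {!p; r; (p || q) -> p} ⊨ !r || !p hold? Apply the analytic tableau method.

Yes

Initial set: {!p; r; ((p || q) -> p); !(!r || !p)}.
!(!r || !p): α-rule — add !!r, !!p.
× closes — contains both p and !p.
All 1 branch closes.
Every branch closed, so the premises entail the conclusion.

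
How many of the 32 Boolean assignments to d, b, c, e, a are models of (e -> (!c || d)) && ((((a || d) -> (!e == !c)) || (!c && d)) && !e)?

Initial set: {T ((e -> (!c || d)) && ((((a || d) -> (!e == !c)) || (!c && d)) && !e))}.
T ((e -> (!c || d)) && ((((a || d) -> (!e == !c)) || (!c && d)) && !e)): α-rule — add T (e -> (!c || d)), T ((((a || d) -> (!e == !c)) || (!c && d)) && !e).
T ((((a || d) -> (!e == !c)) || (!c && d)) && !e): α-rule — add T (((a || d) -> (!e == !c)) || (!c && d)), T !e.
T (e -> (!c || d)): β-rule — branch into F e  //  T (!c || d).
  branch 1 (add F e):
    T (((a || d) -> (!e == !c)) || (!c && d)): β-rule — branch into T ((a || d) -> (!e == !c))  //  T (!c && d).
      branch 1.1 (add T ((a || d) -> (!e == !c))):
        T ((a || d) -> (!e == !c)): β-rule — branch into F (a || d)  //  T (!e == !c).
          branch 1.1.1 (add F (a || d)):
            F (a || d): α-rule — add F a, F d.
            ○ open, literals {a=false, d=false, e=false}.
          branch 1.1.2 (add T (!e == !c)):
            T (!e == !c): β-rule — branch into T !e, T !c  //  F !e, F !c.
              branch 1.1.2.1 (add T !e, T !c):
                ○ open, literals {c=false, e=false}.
              branch 1.1.2.2 (add F !e, F !c):
                × closes — contains both e and !e.
      branch 1.2 (add T (!c && d)):
        T (!c && d): α-rule — add T !c, T d.
        ○ open, literals {c=false, d=true, e=false}.
  branch 2 (add T (!c || d)):
    T (((a || d) -> (!e == !c)) || (!c && d)): β-rule — branch into T ((a || d) -> (!e == !c))  //  T (!c && d).
      branch 2.1 (add T ((a || d) -> (!e == !c))):
        T (!c || d): β-rule — branch into T !c  //  T d.
          branch 2.1.1 (add T !c):
            T ((a || d) -> (!e == !c)): β-rule — branch into F (a || d)  //  T (!e == !c).
              branch 2.1.1.1 (add F (a || d)):
                F (a || d): α-rule — add F a, F d.
                ○ open, literals {a=false, c=false, d=false, e=false}.
              branch 2.1.1.2 (add T (!e == !c)):
                T (!e == !c): β-rule — branch into T !e, T !c  //  F !e, F !c.
                  branch 2.1.1.2.1 (add T !e, T !c):
                    ○ open, literals {c=false, e=false}.
                  branch 2.1.1.2.2 (add F !e, F !c):
                    × closes — contains both e and !e.
          branch 2.1.2 (add T d):
            T ((a || d) -> (!e == !c)): β-rule — branch into F (a || d)  //  T (!e == !c).
              branch 2.1.2.1 (add F (a || d)):
                F (a || d): α-rule — add F a, F d.
                × closes — contains both d and !d.
              branch 2.1.2.2 (add T (!e == !c)):
                T (!e == !c): β-rule — branch into T !e, T !c  //  F !e, F !c.
                  branch 2.1.2.2.1 (add T !e, T !c):
                    ○ open, literals {c=false, d=true, e=false}.
                  branch 2.1.2.2.2 (add F !e, F !c):
                    × closes — contains both e and !e.
      branch 2.2 (add T (!c && d)):
        T (!c && d): α-rule — add T !c, T d.
        T (!c || d): β-rule — branch into T !c  //  T d.
          branch 2.2.1 (add T !c):
            ○ open, literals {c=false, d=true, e=false}.
          branch 2.2.2 (add T d):
            ○ open, literals {c=false, d=true, e=false}.
4 branches closed, 8 open.
Each open branch fixes some atoms; the unmentioned ones are free. Counting distinct full assignments: branch {a=false, d=false, e=false} (b, c) contributes 4 new; branch {c=false, e=false} (d, b, a) contributes 6 new; branch {c=false, d=true, e=false} (b, a) contributes 0 new; branch {a=false, c=false, d=false, e=false} (b) contributes 0 new; branch {c=false, e=false} (d, b, a) contributes 0 new; branch {c=false, d=true, e=false} (b, a) contributes 0 new; branch {c=false, d=true, e=false} (b, a) contributes 0 new; branch {c=false, d=true, e=false} (b, a) contributes 0 new. Total: 10.

10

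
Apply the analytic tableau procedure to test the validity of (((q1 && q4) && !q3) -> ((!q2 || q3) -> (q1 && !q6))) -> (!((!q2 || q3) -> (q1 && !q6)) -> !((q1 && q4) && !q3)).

Assume the negation and expand:
Initial set: {!((((q1 && q4) && !q3) -> ((!q2 || q3) -> (q1 && !q6))) -> (!((!q2 || q3) -> (q1 && !q6)) -> !((q1 && q4) && !q3)))}.
!((((q1 && q4) && !q3) -> ((!q2 || q3) -> (q1 && !q6))) -> (!((!q2 || q3) -> (q1 && !q6)) -> !((q1 && q4) && !q3))): α-rule — add (((q1 && q4) && !q3) -> ((!q2 || q3) -> (q1 && !q6))), !(!((!q2 || q3) -> (q1 && !q6)) -> !((q1 && q4) && !q3)).
!(!((!q2 || q3) -> (q1 && !q6)) -> !((q1 && q4) && !q3)): α-rule — add !((!q2 || q3) -> (q1 && !q6)), !!((q1 && q4) && !q3).
!((!q2 || q3) -> (q1 && !q6)): α-rule — add (!q2 || q3), !(q1 && !q6).
!!((q1 && q4) && !q3): α-rule — add (q1 && q4), !q3.
(q1 && q4): α-rule — add q1, q4.
(((q1 && q4) && !q3) -> ((!q2 || q3) -> (q1 && !q6))): β-rule — branch into !((q1 && q4) && !q3)  //  ((!q2 || q3) -> (q1 && !q6)).
  branch 1 (add !((q1 && q4) && !q3)):
    (!q2 || q3): β-rule — branch into !q2  //  q3.
      branch 1.1 (add !q2):
        !(q1 && !q6): β-rule — branch into !q1  //  !!q6.
          branch 1.1.1 (add !q1):
            × closes — contains both q1 and !q1.
          branch 1.1.2 (add !!q6):
            !((q1 && q4) && !q3): β-rule — branch into !(q1 && q4)  //  !!q3.
              branch 1.1.2.1 (add !(q1 && q4)):
                !(q1 && q4): β-rule — branch into !q1  //  !q4.
                  branch 1.1.2.1.1 (add !q1):
                    × closes — contains both q1 and !q1.
                  branch 1.1.2.1.2 (add !q4):
                    × closes — contains both q4 and !q4.
              branch 1.1.2.2 (add !!q3):
                × closes — contains both q3 and !q3.
      branch 1.2 (add q3):
        × closes — contains both q3 and !q3.
  branch 2 (add ((!q2 || q3) -> (q1 && !q6))):
    (!q2 || q3): β-rule — branch into !q2  //  q3.
      branch 2.1 (add !q2):
        !(q1 && !q6): β-rule — branch into !q1  //  !!q6.
          branch 2.1.1 (add !q1):
            × closes — contains both q1 and !q1.
          branch 2.1.2 (add !!q6):
            ((!q2 || q3) -> (q1 && !q6)): β-rule — branch into !(!q2 || q3)  //  (q1 && !q6).
              branch 2.1.2.1 (add !(!q2 || q3)):
                !(!q2 || q3): α-rule — add !!q2, !q3.
                × closes — contains both q2 and !q2.
              branch 2.1.2.2 (add (q1 && !q6)):
                (q1 && !q6): α-rule — add q1, !q6.
                × closes — contains both q6 and !q6.
      branch 2.2 (add q3):
        × closes — contains both q3 and !q3.
All 9 branches close.
Every branch closed, so the negation is unsatisfiable and the formula is valid.

Valid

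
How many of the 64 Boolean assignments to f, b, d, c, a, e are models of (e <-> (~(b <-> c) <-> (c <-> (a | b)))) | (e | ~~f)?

Initial set: {((e <-> (~(b <-> c) <-> (c <-> (a | b)))) | (e | ~~f))}.
((e <-> (~(b <-> c) <-> (c <-> (a | b)))) | (e | ~~f)): β-rule — branch into (e <-> (~(b <-> c) <-> (c <-> (a | b))))  //  (e | ~~f).
  branch 1 (add (e <-> (~(b <-> c) <-> (c <-> (a | b))))):
    (e <-> (~(b <-> c) <-> (c <-> (a | b)))): β-rule — branch into e, (~(b <-> c) <-> (c <-> (a | b)))  //  ~e, ~(~(b <-> c) <-> (c <-> (a | b))).
      branch 1.1 (add e, (~(b <-> c) <-> (c <-> (a | b)))):
        (~(b <-> c) <-> (c <-> (a | b))): β-rule — branch into ~(b <-> c), (c <-> (a | b))  //  ~~(b <-> c), ~(c <-> (a | b)).
          branch 1.1.1 (add ~(b <-> c), (c <-> (a | b))):
            ~(b <-> c): β-rule — branch into b, ~c  //  ~b, c.
              branch 1.1.1.1 (add b, ~c):
                (c <-> (a | b)): β-rule — branch into c, (a | b)  //  ~c, ~(a | b).
                  branch 1.1.1.1.1 (add c, (a | b)):
                    × closes — contains both c and ~c.
                  branch 1.1.1.1.2 (add ~c, ~(a | b)):
                    ~(a | b): α-rule — add ~a, ~b.
                    × closes — contains both b and ~b.
              branch 1.1.1.2 (add ~b, c):
                (c <-> (a | b)): β-rule — branch into c, (a | b)  //  ~c, ~(a | b).
                  branch 1.1.1.2.1 (add c, (a | b)):
                    (a | b): β-rule — branch into a  //  b.
                      branch 1.1.1.2.1.1 (add a):
                        ○ open, literals {a=T, b=F, c=T, e=T}.
                      branch 1.1.1.2.1.2 (add b):
                        × closes — contains both b and ~b.
                  branch 1.1.1.2.2 (add ~c, ~(a | b)):
                    × closes — contains both c and ~c.
          branch 1.1.2 (add ~~(b <-> c), ~(c <-> (a | b))):
            ~~(b <-> c): β-rule — branch into b, c  //  ~b, ~c.
              branch 1.1.2.1 (add b, c):
                ~(c <-> (a | b)): β-rule — branch into c, ~(a | b)  //  ~c, (a | b).
                  branch 1.1.2.1.1 (add c, ~(a | b)):
                    ~(a | b): α-rule — add ~a, ~b.
                    × closes — contains both b and ~b.
                  branch 1.1.2.1.2 (add ~c, (a | b)):
                    × closes — contains both c and ~c.
              branch 1.1.2.2 (add ~b, ~c):
                ~(c <-> (a | b)): β-rule — branch into c, ~(a | b)  //  ~c, (a | b).
                  branch 1.1.2.2.1 (add c, ~(a | b)):
                    × closes — contains both c and ~c.
                  branch 1.1.2.2.2 (add ~c, (a | b)):
                    (a | b): β-rule — branch into a  //  b.
                      branch 1.1.2.2.2.1 (add a):
                        ○ open, literals {a=T, b=F, c=F, e=T}.
                      branch 1.1.2.2.2.2 (add b):
                        × closes — contains both b and ~b.
      branch 1.2 (add ~e, ~(~(b <-> c) <-> (c <-> (a | b)))):
        ~(~(b <-> c) <-> (c <-> (a | b))): β-rule — branch into ~(b <-> c), ~(c <-> (a | b))  //  ~~(b <-> c), (c <-> (a | b)).
          branch 1.2.1 (add ~(b <-> c), ~(c <-> (a | b))):
            ~(b <-> c): β-rule — branch into b, ~c  //  ~b, c.
              branch 1.2.1.1 (add b, ~c):
                ~(c <-> (a | b)): β-rule — branch into c, ~(a | b)  //  ~c, (a | b).
                  branch 1.2.1.1.1 (add c, ~(a | b)):
                    × closes — contains both c and ~c.
                  branch 1.2.1.1.2 (add ~c, (a | b)):
                    (a | b): β-rule — branch into a  //  b.
                      branch 1.2.1.1.2.1 (add a):
                        ○ open, literals {a=T, b=T, c=F, e=F}.
                      branch 1.2.1.1.2.2 (add b):
                        ○ open, literals {b=T, c=F, e=F}.
              branch 1.2.1.2 (add ~b, c):
                ~(c <-> (a | b)): β-rule — branch into c, ~(a | b)  //  ~c, (a | b).
                  branch 1.2.1.2.1 (add c, ~(a | b)):
                    ~(a | b): α-rule — add ~a, ~b.
                    ○ open, literals {a=F, b=F, c=T, e=F}.
                  branch 1.2.1.2.2 (add ~c, (a | b)):
                    × closes — contains both c and ~c.
          branch 1.2.2 (add ~~(b <-> c), (c <-> (a | b))):
            ~~(b <-> c): β-rule — branch into b, c  //  ~b, ~c.
              branch 1.2.2.1 (add b, c):
                (c <-> (a | b)): β-rule — branch into c, (a | b)  //  ~c, ~(a | b).
                  branch 1.2.2.1.1 (add c, (a | b)):
                    (a | b): β-rule — branch into a  //  b.
                      branch 1.2.2.1.1.1 (add a):
                        ○ open, literals {a=T, b=T, c=T, e=F}.
                      branch 1.2.2.1.1.2 (add b):
                        ○ open, literals {b=T, c=T, e=F}.
                  branch 1.2.2.1.2 (add ~c, ~(a | b)):
                    × closes — contains both c and ~c.
              branch 1.2.2.2 (add ~b, ~c):
                (c <-> (a | b)): β-rule — branch into c, (a | b)  //  ~c, ~(a | b).
                  branch 1.2.2.2.1 (add c, (a | b)):
                    × closes — contains both c and ~c.
                  branch 1.2.2.2.2 (add ~c, ~(a | b)):
                    ~(a | b): α-rule — add ~a, ~b.
                    ○ open, literals {a=F, b=F, c=F, e=F}.
  branch 2 (add (e | ~~f)):
    (e | ~~f): β-rule — branch into e  //  ~~f.
      branch 2.1 (add e):
        ○ open, literals {e=T}.
      branch 2.2 (add ~~f):
        ~~f: drop double negation, giving f.
        ○ open, literals {f=T}.
12 branches closed, 10 open.
Each open branch fixes some atoms; the unmentioned ones are free. Counting distinct full assignments: branch {a=T, b=F, c=T, e=T} (f, d) contributes 4 new; branch {a=T, b=F, c=F, e=T} (f, d) contributes 4 new; branch {a=T, b=T, c=F, e=F} (f, d) contributes 4 new; branch {b=T, c=F, e=F} (f, d, a) contributes 4 new; branch {a=F, b=F, c=T, e=F} (f, d) contributes 4 new; branch {a=T, b=T, c=T, e=F} (f, d) contributes 4 new; branch {b=T, c=T, e=F} (f, d, a) contributes 4 new; branch {a=F, b=F, c=F, e=F} (f, d) contributes 4 new; branch {e=T} (f, b, d, c, a) contributes 24 new; branch {f=T} (b, d, c, a, e) contributes 4 new. Total: 60.

60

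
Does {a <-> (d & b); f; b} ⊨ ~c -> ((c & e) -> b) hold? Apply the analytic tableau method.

Yes

Initial set: {(a <-> (d & b)); f; b; ~(~c -> ((c & e) -> b))}.
~(~c -> ((c & e) -> b)): α-rule — add ~c, ~((c & e) -> b).
~((c & e) -> b): α-rule — add (c & e), ~b.
× closes — contains both b and ~b.
All 1 branch closes.
Every branch closed, so the premises entail the conclusion.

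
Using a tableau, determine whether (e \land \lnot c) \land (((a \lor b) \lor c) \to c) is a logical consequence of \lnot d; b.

No

Initial set: {\lnot d; b; \lnot ((e \land \lnot c) \land (((a \lor b) \lor c) \to c))}.
\lnot ((e \land \lnot c) \land (((a \lor b) \lor c) \to c)): β-rule — branch into \lnot (e \land \lnot c)  //  \lnot (((a \lor b) \lor c) \to c).
  branch 1 (add \lnot (e \land \lnot c)):
    \lnot (e \land \lnot c): β-rule — branch into \lnot e  //  \lnot \lnot c.
      branch 1.1 (add \lnot e):
        ○ open, literals {b=true, d=false, e=false}.
      branch 1.2 (add \lnot \lnot c):
        ○ open, literals {b=true, c=true, d=false}.
  branch 2 (add \lnot (((a \lor b) \lor c) \to c)):
    \lnot (((a \lor b) \lor c) \to c): α-rule — add ((a \lor b) \lor c), \lnot c.
    ((a \lor b) \lor c): β-rule — branch into (a \lor b)  //  c.
      branch 2.1 (add (a \lor b)):
        (a \lor b): β-rule — branch into a  //  b.
          branch 2.1.1 (add a):
            ○ open, literals {a=true, b=true, c=false, d=false}.
          branch 2.1.2 (add b):
            ○ open, literals {b=true, c=false, d=false}.
      branch 2.2 (add c):
        × closes — contains both c and \lnot c.
1 branch closed, 4 open.
An open branch gives a countermodel: b=true, d=false, e=false (unmentioned atoms arbitrary); the premises hold there but the conclusion fails.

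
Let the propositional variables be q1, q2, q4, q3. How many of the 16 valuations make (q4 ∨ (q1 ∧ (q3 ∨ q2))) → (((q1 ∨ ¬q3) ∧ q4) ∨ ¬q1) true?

13

Initial set: {((q4 ∨ (q1 ∧ (q3 ∨ q2))) → (((q1 ∨ ¬q3) ∧ q4) ∨ ¬q1))}.
((q4 ∨ (q1 ∧ (q3 ∨ q2))) → (((q1 ∨ ¬q3) ∧ q4) ∨ ¬q1)): β-rule — branch into ¬(q4 ∨ (q1 ∧ (q3 ∨ q2)))  //  (((q1 ∨ ¬q3) ∧ q4) ∨ ¬q1).
  branch 1 (add ¬(q4 ∨ (q1 ∧ (q3 ∨ q2)))):
    ¬(q4 ∨ (q1 ∧ (q3 ∨ q2))): α-rule — add ¬q4, ¬(q1 ∧ (q3 ∨ q2)).
    ¬(q1 ∧ (q3 ∨ q2)): β-rule — branch into ¬q1  //  ¬(q3 ∨ q2).
      branch 1.1 (add ¬q1):
        ○ open, literals {q1=false, q4=false}.
      branch 1.2 (add ¬(q3 ∨ q2)):
        ¬(q3 ∨ q2): α-rule — add ¬q3, ¬q2.
        ○ open, literals {q2=false, q3=false, q4=false}.
  branch 2 (add (((q1 ∨ ¬q3) ∧ q4) ∨ ¬q1)):
    (((q1 ∨ ¬q3) ∧ q4) ∨ ¬q1): β-rule — branch into ((q1 ∨ ¬q3) ∧ q4)  //  ¬q1.
      branch 2.1 (add ((q1 ∨ ¬q3) ∧ q4)):
        ((q1 ∨ ¬q3) ∧ q4): α-rule — add (q1 ∨ ¬q3), q4.
        (q1 ∨ ¬q3): β-rule — branch into q1  //  ¬q3.
          branch 2.1.1 (add q1):
            ○ open, literals {q1=true, q4=true}.
          branch 2.1.2 (add ¬q3):
            ○ open, literals {q3=false, q4=true}.
      branch 2.2 (add ¬q1):
        ○ open, literals {q1=false}.
0 branches closed, 5 open.
Each open branch fixes some atoms; the unmentioned ones are free. Counting distinct full assignments: branch {q1=false, q4=false} (q2, q3) contributes 4 new; branch {q2=false, q3=false, q4=false} (q1) contributes 1 new; branch {q1=true, q4=true} (q2, q3) contributes 4 new; branch {q3=false, q4=true} (q1, q2) contributes 2 new; branch {q1=false} (q2, q4, q3) contributes 2 new. Total: 13.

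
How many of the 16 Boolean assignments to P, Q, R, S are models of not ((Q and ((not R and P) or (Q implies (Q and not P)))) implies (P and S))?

5

Initial set: {not ((Q and ((not R and P) or (Q implies (Q and not P)))) implies (P and S))}.
not ((Q and ((not R and P) or (Q implies (Q and not P)))) implies (P and S)): α-rule — add (Q and ((not R and P) or (Q implies (Q and not P)))), not (P and S).
(Q and ((not R and P) or (Q implies (Q and not P)))): α-rule — add Q, ((not R and P) or (Q implies (Q and not P))).
not (P and S): β-rule — branch into not P  //  not S.
  branch 1 (add not P):
    ((not R and P) or (Q implies (Q and not P))): β-rule — branch into (not R and P)  //  (Q implies (Q and not P)).
      branch 1.1 (add (not R and P)):
        (not R and P): α-rule — add not R, P.
        × closes — contains both P and not P.
      branch 1.2 (add (Q implies (Q and not P))):
        (Q implies (Q and not P)): β-rule — branch into not Q  //  (Q and not P).
          branch 1.2.1 (add not Q):
            × closes — contains both Q and not Q.
          branch 1.2.2 (add (Q and not P)):
            (Q and not P): α-rule — add Q, not P.
            ○ open, literals {P=false, Q=true}.
  branch 2 (add not S):
    ((not R and P) or (Q implies (Q and not P))): β-rule — branch into (not R and P)  //  (Q implies (Q and not P)).
      branch 2.1 (add (not R and P)):
        (not R and P): α-rule — add not R, P.
        ○ open, literals {P=true, Q=true, R=false, S=false}.
      branch 2.2 (add (Q implies (Q and not P))):
        (Q implies (Q and not P)): β-rule — branch into not Q  //  (Q and not P).
          branch 2.2.1 (add not Q):
            × closes — contains both Q and not Q.
          branch 2.2.2 (add (Q and not P)):
            (Q and not P): α-rule — add Q, not P.
            ○ open, literals {P=false, Q=true, S=false}.
3 branches closed, 3 open.
Each open branch fixes some atoms; the unmentioned ones are free. Counting distinct full assignments: branch {P=false, Q=true} (R, S) contributes 4 new; branch {P=true, Q=true, R=false, S=false} (none free) contributes 1 new; branch {P=false, Q=true, S=false} (R) contributes 0 new. Total: 5.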